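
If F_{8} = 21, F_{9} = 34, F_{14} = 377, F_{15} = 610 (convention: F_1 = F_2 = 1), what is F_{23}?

28657

By the addition formula F_{m+n} = F_m F_{n+1} + F_{m−1} F_n with m=9, n=14: F_{23} = 34·610 + 21·377 = 20740 + 7917 = 28657.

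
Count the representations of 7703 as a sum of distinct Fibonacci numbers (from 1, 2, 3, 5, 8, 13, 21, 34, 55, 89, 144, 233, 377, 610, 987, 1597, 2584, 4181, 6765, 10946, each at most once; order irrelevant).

7703 = 6765+610+233+89+5+1 = 6765+610+233+89+3+2+1 = 6765+610+233+55+34+5+1 = … (48 more), for 51 in all.

51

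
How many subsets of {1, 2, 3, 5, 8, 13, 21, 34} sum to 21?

4

21 = 21 = 13+8 = 13+5+3 = 13+5+2+1 — 4 representations.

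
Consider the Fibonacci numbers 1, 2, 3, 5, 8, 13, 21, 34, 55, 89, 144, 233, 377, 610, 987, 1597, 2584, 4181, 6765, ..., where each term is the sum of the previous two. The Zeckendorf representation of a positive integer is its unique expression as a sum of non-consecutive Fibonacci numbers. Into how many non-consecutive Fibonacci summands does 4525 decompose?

5

Repeatedly subtract the largest Fibonacci number that fits:
4181 ≤ 4525 < 6765, so take 4181; remainder 344
233 ≤ 344 < 377, so take 233; remainder 111
89 ≤ 111 < 144, so take 89; remainder 22
21 ≤ 22 < 34, so take 21; remainder 1
1 ≤ 1 < 2, so take 1; remainder 0
4525 = 4181 + 233 + 89 + 21 + 1, which has 5 terms.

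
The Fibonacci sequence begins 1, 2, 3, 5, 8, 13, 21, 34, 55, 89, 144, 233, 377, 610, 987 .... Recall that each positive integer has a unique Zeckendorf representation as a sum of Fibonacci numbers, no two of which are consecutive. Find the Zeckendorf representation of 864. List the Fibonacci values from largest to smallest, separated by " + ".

610 + 233 + 21

Greedily peel off the largest Fibonacci term at each step:
864: greatest Fibonacci not exceeding it is 610, leaving 254
254: greatest Fibonacci not exceeding it is 233, leaving 21
21: greatest Fibonacci not exceeding it is 21, leaving 0
So 864 = 610 + 233 + 21, with no two terms consecutive in the sequence.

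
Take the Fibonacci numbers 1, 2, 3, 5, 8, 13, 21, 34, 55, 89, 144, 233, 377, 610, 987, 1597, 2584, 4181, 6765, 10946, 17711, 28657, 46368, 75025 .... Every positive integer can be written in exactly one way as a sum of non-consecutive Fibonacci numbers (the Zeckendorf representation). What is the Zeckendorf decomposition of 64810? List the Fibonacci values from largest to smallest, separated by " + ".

Repeatedly subtract the largest Fibonacci number that fits:
subtract 46368 from 64810: 18442 remains
subtract 17711 from 18442: 731 remains
subtract 610 from 731: 121 remains
subtract 89 from 121: 32 remains
subtract 21 from 32: 11 remains
subtract 8 from 11: 3 remains
subtract 3 from 3: 0 remains
So 64810 = 46368 + 17711 + 610 + 89 + 21 + 8 + 3, with no two terms consecutive in the sequence.

46368 + 17711 + 610 + 89 + 21 + 8 + 3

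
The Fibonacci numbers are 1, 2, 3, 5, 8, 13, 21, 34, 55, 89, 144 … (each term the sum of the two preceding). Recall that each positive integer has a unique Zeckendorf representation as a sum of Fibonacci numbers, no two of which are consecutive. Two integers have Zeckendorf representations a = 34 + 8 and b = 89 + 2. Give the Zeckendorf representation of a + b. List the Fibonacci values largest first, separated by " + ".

The two numbers are 42 and 91, so their sum is 133.
Greedily peel off the largest Fibonacci term at each step:
133 − 89 = 44
44 − 34 = 10
10 − 8 = 2
2 − 2 = 0

89 + 34 + 8 + 2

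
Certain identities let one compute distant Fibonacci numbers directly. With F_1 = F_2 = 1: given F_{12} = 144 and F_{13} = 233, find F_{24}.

46368

By the doubling identity F_{2k} = F_k(2F_{k+1} − F_k): F_{24} = 144·(2·233 − 144) = 144·322 = 46368.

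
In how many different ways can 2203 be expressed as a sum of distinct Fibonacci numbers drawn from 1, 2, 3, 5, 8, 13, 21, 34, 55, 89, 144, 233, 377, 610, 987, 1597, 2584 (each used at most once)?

12

Each representation comes from the Zeckendorf form by replacing some F_k with F_{k−1} + F_{k−2} where possible.
2203 = 1597+377+144+55+21+8+1 = 1597+377+144+55+21+5+3+1 = 987+610+377+144+55+21+8+1 = … (9 more), for 12 in all.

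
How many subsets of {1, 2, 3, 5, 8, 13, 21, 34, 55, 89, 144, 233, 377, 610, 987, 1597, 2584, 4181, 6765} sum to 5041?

29

Each representation comes from the Zeckendorf form by replacing some F_k with F_{k−1} + F_{k−2} where possible.
5041 = 4181+610+233+13+3+1 = 4181+610+233+8+5+3+1 = 4181+610+144+89+13+3+1 = … (26 more), for 29 in all.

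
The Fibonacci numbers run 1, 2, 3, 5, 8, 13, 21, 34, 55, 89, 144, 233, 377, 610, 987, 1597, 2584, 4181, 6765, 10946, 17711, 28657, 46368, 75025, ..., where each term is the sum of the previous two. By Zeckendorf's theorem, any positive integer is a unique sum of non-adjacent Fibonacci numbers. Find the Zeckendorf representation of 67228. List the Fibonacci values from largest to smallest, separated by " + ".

subtract 46368 from 67228: 20860 remains
subtract 17711 from 20860: 3149 remains
subtract 2584 from 3149: 565 remains
subtract 377 from 565: 188 remains
subtract 144 from 188: 44 remains
subtract 34 from 44: 10 remains
subtract 8 from 10: 2 remains
subtract 2 from 2: 0 remains
So 67228 = 46368 + 17711 + 2584 + 377 + 144 + 34 + 8 + 2, with no two terms consecutive in the sequence.

46368 + 17711 + 2584 + 377 + 144 + 34 + 8 + 2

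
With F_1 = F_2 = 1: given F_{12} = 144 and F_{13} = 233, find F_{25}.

By F_{2k+1} = F_k² + F_{k+1}²: F_{25} = 144² + 233² = 20736 + 54289 = 75025.

75025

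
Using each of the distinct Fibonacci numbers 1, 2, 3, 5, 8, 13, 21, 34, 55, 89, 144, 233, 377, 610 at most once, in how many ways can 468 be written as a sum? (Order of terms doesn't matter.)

8

Starting from the Zeckendorf form and repeatedly splitting a term F_k into F_{k−1} + F_{k−2} (when neither is already used) reaches every representation.
468 = 377+89+2 = 377+55+34+2 = 233+144+89+2 = 377+55+21+13+2 = … (4 more), for 8 in all.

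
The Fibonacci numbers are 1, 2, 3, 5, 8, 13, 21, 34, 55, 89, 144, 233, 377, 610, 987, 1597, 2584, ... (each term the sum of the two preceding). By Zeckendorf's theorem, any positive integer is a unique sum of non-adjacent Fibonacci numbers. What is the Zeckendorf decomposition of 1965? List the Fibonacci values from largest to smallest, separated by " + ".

1597 + 233 + 89 + 34 + 8 + 3 + 1

subtract 1597 from 1965: 368 remains
subtract 233 from 368: 135 remains
subtract 89 from 135: 46 remains
subtract 34 from 46: 12 remains
subtract 8 from 12: 4 remains
subtract 3 from 4: 1 remains
subtract 1 from 1: 0 remains
So 1965 = 1597 + 233 + 89 + 34 + 8 + 3 + 1, with no two terms consecutive in the sequence.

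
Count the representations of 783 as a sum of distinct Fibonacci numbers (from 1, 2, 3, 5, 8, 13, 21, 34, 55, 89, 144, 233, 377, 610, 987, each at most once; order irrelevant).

24

Each representation comes from the Zeckendorf form by replacing some F_k with F_{k−1} + F_{k−2} where possible.
783 = 610+144+21+8 = 610+144+21+5+3 = 610+89+55+21+8 = 377+233+144+21+8 = 610+144+21+5+2+1 = … (19 more), for 24 in all.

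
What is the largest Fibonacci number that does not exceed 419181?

317811 ≤ 419181 < 514229, so the largest Fibonacci number not exceeding 419181 is 317811.

317811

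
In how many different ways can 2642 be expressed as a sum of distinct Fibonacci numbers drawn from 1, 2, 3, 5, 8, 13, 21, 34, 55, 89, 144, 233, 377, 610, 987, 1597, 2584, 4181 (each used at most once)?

Each representation comes from the Zeckendorf form by replacing some F_k with F_{k−1} + F_{k−2} where possible.
2642 = 2584+55+3 = 2584+55+2+1 = 2584+34+21+3 = … (30 more), for 33 in all.

33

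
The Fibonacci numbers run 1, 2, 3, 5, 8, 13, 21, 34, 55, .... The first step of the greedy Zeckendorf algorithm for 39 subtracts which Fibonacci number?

34 ≤ 39 < 55, so the largest Fibonacci number not exceeding 39 is 34.

34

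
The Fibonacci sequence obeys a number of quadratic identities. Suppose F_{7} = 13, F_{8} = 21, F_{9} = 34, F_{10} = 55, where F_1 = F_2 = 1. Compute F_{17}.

1597

By the addition formula F_{m+n} = F_m F_{n+1} + F_{m−1} F_n with m=10, n=7: F_{17} = 55·21 + 34·13 = 1155 + 442 = 1597.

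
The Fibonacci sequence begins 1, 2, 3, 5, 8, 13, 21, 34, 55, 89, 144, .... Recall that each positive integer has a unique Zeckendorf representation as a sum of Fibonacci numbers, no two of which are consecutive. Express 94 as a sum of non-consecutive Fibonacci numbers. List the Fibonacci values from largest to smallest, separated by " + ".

Repeatedly subtract the largest Fibonacci number that fits:
94: greatest Fibonacci not exceeding it is 89, leaving 5
5: greatest Fibonacci not exceeding it is 5, leaving 0
So 94 = 89 + 5, with no two terms consecutive in the sequence.

89 + 5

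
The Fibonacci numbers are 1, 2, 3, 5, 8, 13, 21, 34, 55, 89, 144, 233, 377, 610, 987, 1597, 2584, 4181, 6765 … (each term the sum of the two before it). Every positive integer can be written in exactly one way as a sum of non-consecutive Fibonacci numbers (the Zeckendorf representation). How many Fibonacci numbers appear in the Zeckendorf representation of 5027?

4181 ≤ 5027 < 6765, so take 4181; remainder 846
610 ≤ 846 < 987, so take 610; remainder 236
233 ≤ 236 < 377, so take 233; remainder 3
3 ≤ 3 < 5, so take 3; remainder 0
5027 = 4181 + 610 + 233 + 3, which has 4 terms.

4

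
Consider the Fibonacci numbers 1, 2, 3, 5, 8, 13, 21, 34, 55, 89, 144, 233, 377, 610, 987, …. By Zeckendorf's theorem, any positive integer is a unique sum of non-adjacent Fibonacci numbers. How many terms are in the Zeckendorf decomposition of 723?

4

Repeatedly subtract the largest Fibonacci number that fits:
723: greatest Fibonacci not exceeding it is 610, leaving 113
113: greatest Fibonacci not exceeding it is 89, leaving 24
24: greatest Fibonacci not exceeding it is 21, leaving 3
3: greatest Fibonacci not exceeding it is 3, leaving 0
723 = 610 + 89 + 21 + 3, which has 4 terms.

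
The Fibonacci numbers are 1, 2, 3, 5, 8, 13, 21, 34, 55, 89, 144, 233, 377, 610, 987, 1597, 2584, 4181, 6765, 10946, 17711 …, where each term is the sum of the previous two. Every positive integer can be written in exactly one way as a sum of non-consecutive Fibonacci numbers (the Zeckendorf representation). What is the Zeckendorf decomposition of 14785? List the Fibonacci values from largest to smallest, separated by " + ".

14785 − 10946 = 3839
3839 − 2584 = 1255
1255 − 987 = 268
268 − 233 = 35
35 − 34 = 1
1 − 1 = 0
So 14785 = 10946 + 2584 + 987 + 233 + 34 + 1, with no two terms consecutive in the sequence.

10946 + 2584 + 987 + 233 + 34 + 1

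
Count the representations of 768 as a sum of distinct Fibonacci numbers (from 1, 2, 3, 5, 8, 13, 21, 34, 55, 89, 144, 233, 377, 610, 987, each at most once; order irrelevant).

18

Starting from the Zeckendorf form and repeatedly splitting a term F_k into F_{k−1} + F_{k−2} (when neither is already used) reaches every representation.
768 = 610+144+13+1 = 610+144+8+5+1 = 610+89+55+13+1 = 377+233+144+13+1 = 610+144+8+3+2+1 = … (13 more), for 18 in all.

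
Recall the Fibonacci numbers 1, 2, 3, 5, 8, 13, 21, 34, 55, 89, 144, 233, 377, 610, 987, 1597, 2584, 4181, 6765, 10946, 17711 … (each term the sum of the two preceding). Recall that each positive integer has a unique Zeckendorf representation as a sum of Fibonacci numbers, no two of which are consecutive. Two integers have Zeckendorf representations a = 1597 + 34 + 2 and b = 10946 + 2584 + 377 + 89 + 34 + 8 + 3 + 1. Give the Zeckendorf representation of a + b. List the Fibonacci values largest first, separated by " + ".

10946 + 4181 + 377 + 144 + 21 + 5 + 1

The two numbers are 1633 and 14042, so their sum is 15675.
Greedy algorithm:
take 10946 (≤ 15675); 15675 − 10946 = 4729
take 4181 (≤ 4729); 4729 − 4181 = 548
take 377 (≤ 548); 548 − 377 = 171
take 144 (≤ 171); 171 − 144 = 27
take 21 (≤ 27); 27 − 21 = 6
take 5 (≤ 6); 6 − 5 = 1
take 1 (≤ 1); 1 − 1 = 0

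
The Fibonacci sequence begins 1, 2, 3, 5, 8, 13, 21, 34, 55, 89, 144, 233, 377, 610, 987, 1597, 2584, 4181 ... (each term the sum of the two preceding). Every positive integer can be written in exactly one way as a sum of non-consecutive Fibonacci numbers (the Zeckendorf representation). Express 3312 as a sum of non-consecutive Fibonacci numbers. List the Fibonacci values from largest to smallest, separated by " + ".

2584 ≤ 3312 < 4181, so take 2584; remainder 728
610 ≤ 728 < 987, so take 610; remainder 118
89 ≤ 118 < 144, so take 89; remainder 29
21 ≤ 29 < 34, so take 21; remainder 8
8 ≤ 8 < 13, so take 8; remainder 0
So 3312 = 2584 + 610 + 89 + 21 + 8, with no two terms consecutive in the sequence.

2584 + 610 + 89 + 21 + 8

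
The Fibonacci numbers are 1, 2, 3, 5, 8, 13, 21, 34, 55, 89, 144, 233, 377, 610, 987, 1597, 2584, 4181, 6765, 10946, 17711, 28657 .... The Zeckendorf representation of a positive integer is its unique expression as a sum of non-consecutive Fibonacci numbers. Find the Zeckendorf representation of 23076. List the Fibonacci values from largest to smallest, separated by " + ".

23076: greatest Fibonacci not exceeding it is 17711, leaving 5365
5365: greatest Fibonacci not exceeding it is 4181, leaving 1184
1184: greatest Fibonacci not exceeding it is 987, leaving 197
197: greatest Fibonacci not exceeding it is 144, leaving 53
53: greatest Fibonacci not exceeding it is 34, leaving 19
19: greatest Fibonacci not exceeding it is 13, leaving 6
6: greatest Fibonacci not exceeding it is 5, leaving 1
1: greatest Fibonacci not exceeding it is 1, leaving 0
So 23076 = 17711 + 4181 + 987 + 144 + 34 + 13 + 5 + 1, with no two terms consecutive in the sequence.

17711 + 4181 + 987 + 144 + 34 + 13 + 5 + 1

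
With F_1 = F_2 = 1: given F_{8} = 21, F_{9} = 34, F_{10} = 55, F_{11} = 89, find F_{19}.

By the addition formula F_{m+n} = F_m F_{n+1} + F_{m−1} F_n with m=9, n=10: F_{19} = 34·89 + 21·55 = 3026 + 1155 = 4181.

4181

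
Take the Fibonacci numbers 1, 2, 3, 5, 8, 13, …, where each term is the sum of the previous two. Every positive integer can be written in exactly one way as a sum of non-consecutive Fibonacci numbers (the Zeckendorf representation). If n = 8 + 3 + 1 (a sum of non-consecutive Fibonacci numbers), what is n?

12

8 + 3 + 1 = 12.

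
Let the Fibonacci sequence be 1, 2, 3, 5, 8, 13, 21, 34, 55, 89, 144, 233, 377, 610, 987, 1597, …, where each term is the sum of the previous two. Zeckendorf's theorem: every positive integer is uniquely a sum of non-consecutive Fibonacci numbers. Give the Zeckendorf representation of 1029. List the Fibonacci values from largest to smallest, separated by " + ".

987 ≤ 1029 < 1597, so take 987; remainder 42
34 ≤ 42 < 55, so take 34; remainder 8
8 ≤ 8 < 13, so take 8; remainder 0
So 1029 = 987 + 34 + 8, with no two terms consecutive in the sequence.

987 + 34 + 8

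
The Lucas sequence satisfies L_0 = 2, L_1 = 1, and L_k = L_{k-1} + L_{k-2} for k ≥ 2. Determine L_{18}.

5778

Iterating the recurrence up to L_{13} = 521 and L_{12} = 322:
L_{14} = L_{13} + L_{12} = 521 + 322 = 843
L_{15} = L_{14} + L_{13} = 843 + 521 = 1364
L_{16} = L_{15} + L_{14} = 1364 + 843 = 2207
L_{17} = L_{16} + L_{15} = 2207 + 1364 = 3571
L_{18} = L_{17} + L_{16} = 3571 + 2207 = 5778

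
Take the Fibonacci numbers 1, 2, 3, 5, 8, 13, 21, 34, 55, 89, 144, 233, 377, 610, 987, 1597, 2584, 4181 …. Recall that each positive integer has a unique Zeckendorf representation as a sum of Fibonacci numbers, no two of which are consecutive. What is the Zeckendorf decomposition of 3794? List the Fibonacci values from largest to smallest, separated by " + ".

2584 + 987 + 144 + 55 + 21 + 3

Repeatedly subtract the largest Fibonacci number that fits:
2584 ≤ 3794 < 4181, so take 2584; remainder 1210
987 ≤ 1210 < 1597, so take 987; remainder 223
144 ≤ 223 < 233, so take 144; remainder 79
55 ≤ 79 < 89, so take 55; remainder 24
21 ≤ 24 < 34, so take 21; remainder 3
3 ≤ 3 < 5, so take 3; remainder 0
So 3794 = 2584 + 987 + 144 + 55 + 21 + 3, with no two terms consecutive in the sequence.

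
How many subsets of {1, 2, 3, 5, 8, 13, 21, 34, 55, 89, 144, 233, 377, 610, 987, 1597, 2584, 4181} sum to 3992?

Each representation comes from the Zeckendorf form by replacing some F_k with F_{k−1} + F_{k−2} where possible.
3992 = 2584+987+377+34+8+2 = 2584+987+377+34+5+3+2 = 2584+987+377+21+13+8+2 = … (25 more), for 28 in all.

28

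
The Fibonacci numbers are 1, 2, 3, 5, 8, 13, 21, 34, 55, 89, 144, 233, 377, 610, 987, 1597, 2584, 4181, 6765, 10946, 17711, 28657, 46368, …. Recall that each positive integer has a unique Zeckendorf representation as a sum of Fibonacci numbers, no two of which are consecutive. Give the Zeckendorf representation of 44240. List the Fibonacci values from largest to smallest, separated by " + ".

Greedy algorithm:
44240 − 28657 = 15583
15583 − 10946 = 4637
4637 − 4181 = 456
456 − 377 = 79
79 − 55 = 24
24 − 21 = 3
3 − 3 = 0
So 44240 = 28657 + 10946 + 4181 + 377 + 55 + 21 + 3, with no two terms consecutive in the sequence.

28657 + 10946 + 4181 + 377 + 55 + 21 + 3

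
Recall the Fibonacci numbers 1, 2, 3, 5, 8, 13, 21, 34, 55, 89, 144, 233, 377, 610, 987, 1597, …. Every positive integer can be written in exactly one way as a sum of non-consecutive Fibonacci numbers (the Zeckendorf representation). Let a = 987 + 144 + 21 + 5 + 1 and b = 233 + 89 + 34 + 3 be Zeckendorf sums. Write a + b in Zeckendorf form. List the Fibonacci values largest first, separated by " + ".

The two numbers are 1158 and 359, so their sum is 1517.
Greedy algorithm:
1517: greatest Fibonacci not exceeding it is 987, leaving 530
530: greatest Fibonacci not exceeding it is 377, leaving 153
153: greatest Fibonacci not exceeding it is 144, leaving 9
9: greatest Fibonacci not exceeding it is 8, leaving 1
1: greatest Fibonacci not exceeding it is 1, leaving 0

987 + 377 + 144 + 8 + 1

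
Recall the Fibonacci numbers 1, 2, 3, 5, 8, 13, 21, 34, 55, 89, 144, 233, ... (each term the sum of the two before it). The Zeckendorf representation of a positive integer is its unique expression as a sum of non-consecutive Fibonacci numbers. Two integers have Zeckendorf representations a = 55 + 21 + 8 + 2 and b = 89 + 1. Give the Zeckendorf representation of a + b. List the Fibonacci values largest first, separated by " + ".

144 + 21 + 8 + 3

The two numbers are 86 and 90, so their sum is 176.
Repeatedly subtract the largest Fibonacci number that fits:
144 ≤ 176 < 233, so take 144; remainder 32
21 ≤ 32 < 34, so take 21; remainder 11
8 ≤ 11 < 13, so take 8; remainder 3
3 ≤ 3 < 5, so take 3; remainder 0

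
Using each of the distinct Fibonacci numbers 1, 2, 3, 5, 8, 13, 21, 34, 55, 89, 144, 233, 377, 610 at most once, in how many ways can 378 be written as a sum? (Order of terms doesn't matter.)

6

Each representation comes from the Zeckendorf form by replacing some F_k with F_{k−1} + F_{k−2} where possible.
378 = 377+1 = 233+144+1 = 233+89+55+1 = … (3 more), for 6 in all.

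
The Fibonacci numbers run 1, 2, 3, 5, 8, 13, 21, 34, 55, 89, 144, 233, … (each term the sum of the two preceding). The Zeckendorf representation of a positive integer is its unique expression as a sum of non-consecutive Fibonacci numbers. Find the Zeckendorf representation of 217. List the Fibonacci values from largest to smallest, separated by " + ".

144 + 55 + 13 + 5

Greedy algorithm:
144 ≤ 217 < 233, so take 144; remainder 73
55 ≤ 73 < 89, so take 55; remainder 18
13 ≤ 18 < 21, so take 13; remainder 5
5 ≤ 5 < 8, so take 5; remainder 0
So 217 = 144 + 55 + 13 + 5, with no two terms consecutive in the sequence.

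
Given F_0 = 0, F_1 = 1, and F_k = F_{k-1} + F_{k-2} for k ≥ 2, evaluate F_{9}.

Iterating the recurrence up to F_{5} = 5 and F_{4} = 3:
F_{6} = F_{5} + F_{4} = 5 + 3 = 8
F_{7} = F_{6} + F_{5} = 8 + 5 = 13
F_{8} = F_{7} + F_{6} = 13 + 8 = 21
F_{9} = F_{8} + F_{7} = 21 + 13 = 34

34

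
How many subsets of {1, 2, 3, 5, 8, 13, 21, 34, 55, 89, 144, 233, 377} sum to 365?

8

365 = 233+89+34+8+1 = 233+89+34+5+3+1 = 233+89+21+13+8+1 = 233+89+21+13+5+3+1 = 233+55+34+21+13+8+1 = … (3 more), for 8 in all.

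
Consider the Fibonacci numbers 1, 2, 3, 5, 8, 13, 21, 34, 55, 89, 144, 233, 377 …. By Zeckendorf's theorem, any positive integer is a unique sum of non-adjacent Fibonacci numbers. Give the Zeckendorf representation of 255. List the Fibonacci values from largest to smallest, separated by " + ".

largest Fibonacci ≤ 255 is 233; 255 − 233 = 22
largest Fibonacci ≤ 22 is 21; 22 − 21 = 1
largest Fibonacci ≤ 1 is 1; 1 − 1 = 0
So 255 = 233 + 21 + 1, with no two terms consecutive in the sequence.

233 + 21 + 1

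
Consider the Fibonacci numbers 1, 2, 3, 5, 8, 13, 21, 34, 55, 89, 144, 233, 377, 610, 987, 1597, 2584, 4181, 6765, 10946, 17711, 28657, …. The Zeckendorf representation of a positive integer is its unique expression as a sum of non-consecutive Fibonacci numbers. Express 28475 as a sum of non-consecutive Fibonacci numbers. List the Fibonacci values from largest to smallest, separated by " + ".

17711 + 6765 + 2584 + 987 + 377 + 34 + 13 + 3 + 1

take 17711 (≤ 28475); 28475 − 17711 = 10764
take 6765 (≤ 10764); 10764 − 6765 = 3999
take 2584 (≤ 3999); 3999 − 2584 = 1415
take 987 (≤ 1415); 1415 − 987 = 428
take 377 (≤ 428); 428 − 377 = 51
take 34 (≤ 51); 51 − 34 = 17
take 13 (≤ 17); 17 − 13 = 4
take 3 (≤ 4); 4 − 3 = 1
take 1 (≤ 1); 1 − 1 = 0
So 28475 = 17711 + 6765 + 2584 + 987 + 377 + 34 + 13 + 3 + 1, with no two terms consecutive in the sequence.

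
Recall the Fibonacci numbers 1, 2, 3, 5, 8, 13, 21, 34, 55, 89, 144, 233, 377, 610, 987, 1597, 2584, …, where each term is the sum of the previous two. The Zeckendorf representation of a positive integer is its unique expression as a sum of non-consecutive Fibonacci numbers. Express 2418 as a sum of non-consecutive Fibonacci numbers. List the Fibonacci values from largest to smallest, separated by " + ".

1597 ≤ 2418 < 2584, so take 1597; remainder 821
610 ≤ 821 < 987, so take 610; remainder 211
144 ≤ 211 < 233, so take 144; remainder 67
55 ≤ 67 < 89, so take 55; remainder 12
8 ≤ 12 < 13, so take 8; remainder 4
3 ≤ 4 < 5, so take 3; remainder 1
1 ≤ 1 < 2, so take 1; remainder 0
So 2418 = 1597 + 610 + 144 + 55 + 8 + 3 + 1, with no two terms consecutive in the sequence.

1597 + 610 + 144 + 55 + 8 + 3 + 1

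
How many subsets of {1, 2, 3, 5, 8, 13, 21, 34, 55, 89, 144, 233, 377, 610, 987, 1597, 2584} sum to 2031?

2031 = 1597+377+55+2 = 1597+377+34+21+2 = 1597+233+144+55+2 = 987+610+377+55+2 = 1597+377+34+13+8+2 = … (17 more), for 22 in all.

22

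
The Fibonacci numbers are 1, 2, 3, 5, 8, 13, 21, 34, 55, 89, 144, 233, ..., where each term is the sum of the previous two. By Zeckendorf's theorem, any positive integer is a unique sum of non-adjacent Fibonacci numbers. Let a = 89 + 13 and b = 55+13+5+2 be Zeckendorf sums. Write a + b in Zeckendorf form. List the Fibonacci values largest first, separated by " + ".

The two numbers are 102 and 75, so their sum is 177.
Repeatedly subtract the largest Fibonacci number that fits:
take 144 (≤ 177); 177 − 144 = 33
take 21 (≤ 33); 33 − 21 = 12
take 8 (≤ 12); 12 − 8 = 4
take 3 (≤ 4); 4 − 3 = 1
take 1 (≤ 1); 1 − 1 = 0

144 + 21 + 8 + 3 + 1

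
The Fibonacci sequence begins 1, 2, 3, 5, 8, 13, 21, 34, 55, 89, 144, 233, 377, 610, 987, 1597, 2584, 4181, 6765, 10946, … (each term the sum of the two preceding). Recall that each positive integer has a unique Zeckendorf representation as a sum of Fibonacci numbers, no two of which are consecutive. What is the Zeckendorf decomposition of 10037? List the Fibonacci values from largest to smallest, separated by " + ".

Greedy algorithm:
take 6765 (≤ 10037); 10037 − 6765 = 3272
take 2584 (≤ 3272); 3272 − 2584 = 688
take 610 (≤ 688); 688 − 610 = 78
take 55 (≤ 78); 78 − 55 = 23
take 21 (≤ 23); 23 − 21 = 2
take 2 (≤ 2); 2 − 2 = 0
So 10037 = 6765 + 2584 + 610 + 55 + 21 + 2, with no two terms consecutive in the sequence.

6765 + 2584 + 610 + 55 + 21 + 2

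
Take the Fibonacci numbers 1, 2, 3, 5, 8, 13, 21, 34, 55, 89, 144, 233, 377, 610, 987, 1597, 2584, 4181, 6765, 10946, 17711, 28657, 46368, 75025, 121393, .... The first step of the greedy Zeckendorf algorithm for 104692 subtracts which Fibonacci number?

75025

75025 ≤ 104692 < 121393, so the largest Fibonacci number not exceeding 104692 is 75025.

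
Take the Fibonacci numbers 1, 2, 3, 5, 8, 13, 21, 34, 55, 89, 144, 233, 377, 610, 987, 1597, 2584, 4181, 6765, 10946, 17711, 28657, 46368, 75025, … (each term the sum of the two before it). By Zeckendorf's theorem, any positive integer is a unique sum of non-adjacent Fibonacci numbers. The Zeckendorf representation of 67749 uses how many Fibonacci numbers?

7

Repeatedly subtract the largest Fibonacci number that fits:
subtract 46368 from 67749: 21381 remains
subtract 17711 from 21381: 3670 remains
subtract 2584 from 3670: 1086 remains
subtract 987 from 1086: 99 remains
subtract 89 from 99: 10 remains
subtract 8 from 10: 2 remains
subtract 2 from 2: 0 remains
67749 = 46368 + 17711 + 2584 + 987 + 89 + 8 + 2, which has 7 terms.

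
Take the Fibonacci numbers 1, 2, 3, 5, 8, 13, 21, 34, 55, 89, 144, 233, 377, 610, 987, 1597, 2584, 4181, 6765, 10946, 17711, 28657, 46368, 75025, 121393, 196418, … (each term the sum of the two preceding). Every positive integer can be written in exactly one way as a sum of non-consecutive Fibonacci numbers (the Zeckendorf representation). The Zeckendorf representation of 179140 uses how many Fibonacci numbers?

take 121393 (≤ 179140); 179140 − 121393 = 57747
take 46368 (≤ 57747); 57747 − 46368 = 11379
take 10946 (≤ 11379); 11379 − 10946 = 433
take 377 (≤ 433); 433 − 377 = 56
take 55 (≤ 56); 56 − 55 = 1
take 1 (≤ 1); 1 − 1 = 0
179140 = 121393 + 46368 + 10946 + 377 + 55 + 1, which has 6 terms.

6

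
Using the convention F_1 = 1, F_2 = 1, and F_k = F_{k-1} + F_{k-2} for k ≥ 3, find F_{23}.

28657

Iterating the recurrence up to F_{16} = 987 and F_{15} = 610:
F_{17} = F_{16} + F_{15} = 987 + 610 = 1597
F_{18} = F_{17} + F_{16} = 1597 + 987 = 2584
F_{19} = F_{18} + F_{17} = 2584 + 1597 = 4181
F_{20} = F_{19} + F_{18} = 4181 + 2584 = 6765
F_{21} = F_{20} + F_{19} = 6765 + 4181 = 10946
F_{22} = F_{21} + F_{20} = 10946 + 6765 = 17711
F_{23} = F_{22} + F_{21} = 17711 + 10946 = 28657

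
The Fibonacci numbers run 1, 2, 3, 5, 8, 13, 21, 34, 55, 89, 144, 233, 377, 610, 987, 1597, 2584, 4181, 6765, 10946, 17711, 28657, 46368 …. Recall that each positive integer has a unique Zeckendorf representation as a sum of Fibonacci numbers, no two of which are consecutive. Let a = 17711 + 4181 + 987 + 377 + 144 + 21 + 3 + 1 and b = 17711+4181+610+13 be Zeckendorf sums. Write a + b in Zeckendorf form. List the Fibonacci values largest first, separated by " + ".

28657 + 10946 + 4181 + 1597 + 377 + 144 + 34 + 3 + 1

The two numbers are 23425 and 22515, so their sum is 45940.
45940: greatest Fibonacci not exceeding it is 28657, leaving 17283
17283: greatest Fibonacci not exceeding it is 10946, leaving 6337
6337: greatest Fibonacci not exceeding it is 4181, leaving 2156
2156: greatest Fibonacci not exceeding it is 1597, leaving 559
559: greatest Fibonacci not exceeding it is 377, leaving 182
182: greatest Fibonacci not exceeding it is 144, leaving 38
38: greatest Fibonacci not exceeding it is 34, leaving 4
4: greatest Fibonacci not exceeding it is 3, leaving 1
1: greatest Fibonacci not exceeding it is 1, leaving 0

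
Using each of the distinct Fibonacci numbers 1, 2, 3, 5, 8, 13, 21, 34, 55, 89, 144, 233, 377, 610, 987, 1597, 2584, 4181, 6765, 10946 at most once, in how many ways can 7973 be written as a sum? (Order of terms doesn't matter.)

Each representation comes from the Zeckendorf form by replacing some F_k with F_{k−1} + F_{k−2} where possible.
7973 = 6765+987+144+55+21+1 = 6765+987+144+55+13+8+1 = 6765+610+377+144+55+21+1 = 6765+987+144+55+13+5+3+1 = 6765+987+144+34+21+13+8+1 = … (36 more), for 41 in all.

41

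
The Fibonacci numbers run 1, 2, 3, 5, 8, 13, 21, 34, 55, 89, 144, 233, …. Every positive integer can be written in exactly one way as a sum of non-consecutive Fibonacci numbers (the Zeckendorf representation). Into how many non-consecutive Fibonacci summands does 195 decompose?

largest Fibonacci ≤ 195 is 144; 195 − 144 = 51
largest Fibonacci ≤ 51 is 34; 51 − 34 = 17
largest Fibonacci ≤ 17 is 13; 17 − 13 = 4
largest Fibonacci ≤ 4 is 3; 4 − 3 = 1
largest Fibonacci ≤ 1 is 1; 1 − 1 = 0
195 = 144 + 34 + 13 + 3 + 1, which has 5 terms.

5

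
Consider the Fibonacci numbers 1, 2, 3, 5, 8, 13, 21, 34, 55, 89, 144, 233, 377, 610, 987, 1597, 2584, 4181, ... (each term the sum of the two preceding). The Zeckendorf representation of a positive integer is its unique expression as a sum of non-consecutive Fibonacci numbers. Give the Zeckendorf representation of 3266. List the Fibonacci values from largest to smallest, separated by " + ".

take 2584 (≤ 3266); 3266 − 2584 = 682
take 610 (≤ 682); 682 − 610 = 72
take 55 (≤ 72); 72 − 55 = 17
take 13 (≤ 17); 17 − 13 = 4
take 3 (≤ 4); 4 − 3 = 1
take 1 (≤ 1); 1 − 1 = 0
So 3266 = 2584 + 610 + 55 + 13 + 3 + 1, with no two terms consecutive in the sequence.

2584 + 610 + 55 + 13 + 3 + 1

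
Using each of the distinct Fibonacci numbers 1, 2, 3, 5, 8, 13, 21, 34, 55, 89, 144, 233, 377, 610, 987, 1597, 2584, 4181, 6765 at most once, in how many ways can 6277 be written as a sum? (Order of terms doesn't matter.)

12

6277 = 4181+1597+377+89+21+8+3+1 = 4181+1597+377+55+34+21+8+3+1 = 4181+1597+233+144+89+21+8+3+1 = 4181+987+610+377+89+21+8+3+1 = 4181+1597+233+144+55+34+21+8+3+1 = … (7 more), for 12 in all.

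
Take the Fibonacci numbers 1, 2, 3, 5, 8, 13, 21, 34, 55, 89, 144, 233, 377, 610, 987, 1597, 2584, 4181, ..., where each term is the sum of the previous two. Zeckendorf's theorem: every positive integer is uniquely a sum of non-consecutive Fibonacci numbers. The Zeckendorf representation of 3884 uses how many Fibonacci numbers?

7

take 2584 (≤ 3884); 3884 − 2584 = 1300
take 987 (≤ 1300); 1300 − 987 = 313
take 233 (≤ 313); 313 − 233 = 80
take 55 (≤ 80); 80 − 55 = 25
take 21 (≤ 25); 25 − 21 = 4
take 3 (≤ 4); 4 − 3 = 1
take 1 (≤ 1); 1 − 1 = 0
3884 = 2584 + 987 + 233 + 55 + 21 + 3 + 1, which has 7 terms.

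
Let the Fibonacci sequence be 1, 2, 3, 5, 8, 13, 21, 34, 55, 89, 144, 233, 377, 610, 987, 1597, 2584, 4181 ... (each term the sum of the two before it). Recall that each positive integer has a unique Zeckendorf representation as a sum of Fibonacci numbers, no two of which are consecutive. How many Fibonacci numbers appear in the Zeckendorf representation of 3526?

Greedy algorithm:
3526 − 2584 = 942
942 − 610 = 332
332 − 233 = 99
99 − 89 = 10
10 − 8 = 2
2 − 2 = 0
3526 = 2584 + 610 + 233 + 89 + 8 + 2, which has 6 terms.

6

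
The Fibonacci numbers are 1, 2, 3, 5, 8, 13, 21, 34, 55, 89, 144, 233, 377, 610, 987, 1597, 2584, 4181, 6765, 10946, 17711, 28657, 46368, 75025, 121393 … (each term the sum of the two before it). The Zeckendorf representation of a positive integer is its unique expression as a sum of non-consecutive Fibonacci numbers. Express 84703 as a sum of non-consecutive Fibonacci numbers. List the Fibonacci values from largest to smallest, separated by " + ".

75025 + 6765 + 2584 + 233 + 89 + 5 + 2

Repeatedly subtract the largest Fibonacci number that fits:
84703 − 75025 = 9678
9678 − 6765 = 2913
2913 − 2584 = 329
329 − 233 = 96
96 − 89 = 7
7 − 5 = 2
2 − 2 = 0
So 84703 = 75025 + 6765 + 2584 + 233 + 89 + 5 + 2, with no two terms consecutive in the sequence.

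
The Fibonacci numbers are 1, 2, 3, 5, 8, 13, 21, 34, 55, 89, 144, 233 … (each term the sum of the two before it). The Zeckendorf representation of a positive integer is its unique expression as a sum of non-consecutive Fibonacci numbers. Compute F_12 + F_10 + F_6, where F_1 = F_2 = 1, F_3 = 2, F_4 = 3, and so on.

207

F_12 + F_10 + F_6 = 144 + 55 + 8 = 207.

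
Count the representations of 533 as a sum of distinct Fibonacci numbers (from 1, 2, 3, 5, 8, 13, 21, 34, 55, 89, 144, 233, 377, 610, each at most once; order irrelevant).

5

Each representation comes from the Zeckendorf form by replacing some F_k with F_{k−1} + F_{k−2} where possible.
533 = 377+144+8+3+1 = 377+89+55+8+3+1 = 377+89+34+21+8+3+1 = 233+144+89+55+8+3+1 = … (1 more), for 5 in all.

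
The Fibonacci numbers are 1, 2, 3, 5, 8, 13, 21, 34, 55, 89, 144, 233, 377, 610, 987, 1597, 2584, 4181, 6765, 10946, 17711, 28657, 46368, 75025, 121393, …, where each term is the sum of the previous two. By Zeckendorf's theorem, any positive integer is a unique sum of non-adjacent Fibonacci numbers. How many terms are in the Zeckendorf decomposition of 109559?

7

largest Fibonacci ≤ 109559 is 75025; 109559 − 75025 = 34534
largest Fibonacci ≤ 34534 is 28657; 34534 − 28657 = 5877
largest Fibonacci ≤ 5877 is 4181; 5877 − 4181 = 1696
largest Fibonacci ≤ 1696 is 1597; 1696 − 1597 = 99
largest Fibonacci ≤ 99 is 89; 99 − 89 = 10
largest Fibonacci ≤ 10 is 8; 10 − 8 = 2
largest Fibonacci ≤ 2 is 2; 2 − 2 = 0
109559 = 75025 + 28657 + 4181 + 1597 + 89 + 8 + 2, which has 7 terms.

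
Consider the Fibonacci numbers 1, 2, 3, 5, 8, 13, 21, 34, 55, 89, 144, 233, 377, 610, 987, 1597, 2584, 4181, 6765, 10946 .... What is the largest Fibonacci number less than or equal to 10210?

6765 ≤ 10210 < 10946, so the largest Fibonacci number not exceeding 10210 is 6765.

6765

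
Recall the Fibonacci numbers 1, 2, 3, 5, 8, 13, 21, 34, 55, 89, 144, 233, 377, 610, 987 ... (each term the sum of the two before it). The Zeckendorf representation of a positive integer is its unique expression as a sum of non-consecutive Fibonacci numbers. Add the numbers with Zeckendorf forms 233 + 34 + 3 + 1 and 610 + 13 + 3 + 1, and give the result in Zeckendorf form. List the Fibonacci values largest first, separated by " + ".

The two numbers are 271 and 627, so their sum is 898.
subtract 610 from 898: 288 remains
subtract 233 from 288: 55 remains
subtract 55 from 55: 0 remains

610 + 233 + 55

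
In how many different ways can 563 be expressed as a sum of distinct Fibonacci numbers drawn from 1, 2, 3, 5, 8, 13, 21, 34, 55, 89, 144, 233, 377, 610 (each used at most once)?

18

Each representation comes from the Zeckendorf form by replacing some F_k with F_{k−1} + F_{k−2} where possible.
563 = 377+144+34+8 = 377+144+34+5+3 = 377+144+21+13+8 = … (15 more), for 18 in all.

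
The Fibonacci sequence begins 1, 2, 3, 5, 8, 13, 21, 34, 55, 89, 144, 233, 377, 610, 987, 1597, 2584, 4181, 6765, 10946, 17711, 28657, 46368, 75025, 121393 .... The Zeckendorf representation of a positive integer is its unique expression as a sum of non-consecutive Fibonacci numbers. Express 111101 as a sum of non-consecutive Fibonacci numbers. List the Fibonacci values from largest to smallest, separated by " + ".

75025 + 28657 + 6765 + 610 + 34 + 8 + 2

take 75025 (≤ 111101); 111101 − 75025 = 36076
take 28657 (≤ 36076); 36076 − 28657 = 7419
take 6765 (≤ 7419); 7419 − 6765 = 654
take 610 (≤ 654); 654 − 610 = 44
take 34 (≤ 44); 44 − 34 = 10
take 8 (≤ 10); 10 − 8 = 2
take 2 (≤ 2); 2 − 2 = 0
So 111101 = 75025 + 28657 + 6765 + 610 + 34 + 8 + 2, with no two terms consecutive in the sequence.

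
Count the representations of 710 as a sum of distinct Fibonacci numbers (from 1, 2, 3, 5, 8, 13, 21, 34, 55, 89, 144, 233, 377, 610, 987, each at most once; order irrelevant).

24

Each representation comes from the Zeckendorf form by replacing some F_k with F_{k−1} + F_{k−2} where possible.
710 = 610+89+8+3 = 610+89+8+2+1 = 610+55+34+8+3 = 377+233+89+8+3 = … (20 more), for 24 in all.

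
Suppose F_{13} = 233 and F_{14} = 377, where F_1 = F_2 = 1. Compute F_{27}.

196418

By F_{2k+1} = F_k² + F_{k+1}²: F_{27} = 233² + 377² = 54289 + 142129 = 196418.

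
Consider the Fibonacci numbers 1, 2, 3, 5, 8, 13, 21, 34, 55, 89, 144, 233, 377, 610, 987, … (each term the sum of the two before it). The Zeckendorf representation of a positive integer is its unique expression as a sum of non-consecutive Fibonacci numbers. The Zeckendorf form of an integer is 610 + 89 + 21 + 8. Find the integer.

728

610 + 89 + 21 + 8 = 728.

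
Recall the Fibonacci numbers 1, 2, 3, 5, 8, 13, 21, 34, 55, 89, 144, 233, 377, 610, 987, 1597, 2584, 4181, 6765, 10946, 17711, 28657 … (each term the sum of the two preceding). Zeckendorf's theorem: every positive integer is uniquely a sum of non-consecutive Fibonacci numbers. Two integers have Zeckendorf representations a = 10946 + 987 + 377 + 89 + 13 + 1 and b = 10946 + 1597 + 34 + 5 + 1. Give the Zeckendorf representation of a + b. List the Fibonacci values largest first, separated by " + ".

The two numbers are 12413 and 12583, so their sum is 24996.
17711 ≤ 24996 < 28657, so take 17711; remainder 7285
6765 ≤ 7285 < 10946, so take 6765; remainder 520
377 ≤ 520 < 610, so take 377; remainder 143
89 ≤ 143 < 144, so take 89; remainder 54
34 ≤ 54 < 55, so take 34; remainder 20
13 ≤ 20 < 21, so take 13; remainder 7
5 ≤ 7 < 8, so take 5; remainder 2
2 ≤ 2 < 3, so take 2; remainder 0

17711 + 6765 + 377 + 89 + 34 + 13 + 5 + 2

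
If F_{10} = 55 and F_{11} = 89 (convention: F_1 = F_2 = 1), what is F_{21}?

By F_{2k+1} = F_k² + F_{k+1}²: F_{21} = 55² + 89² = 3025 + 7921 = 10946.

10946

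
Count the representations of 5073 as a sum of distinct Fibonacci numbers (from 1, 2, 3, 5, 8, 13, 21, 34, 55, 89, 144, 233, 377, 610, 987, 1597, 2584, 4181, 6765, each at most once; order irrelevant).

26

Each representation comes from the Zeckendorf form by replacing some F_k with F_{k−1} + F_{k−2} where possible.
5073 = 4181+610+233+34+13+2 = 4181+610+233+34+8+5+2 = 4181+610+144+89+34+13+2 = 2584+1597+610+233+34+13+2 = 4181+610+233+21+13+8+5+2 = … (21 more), for 26 in all.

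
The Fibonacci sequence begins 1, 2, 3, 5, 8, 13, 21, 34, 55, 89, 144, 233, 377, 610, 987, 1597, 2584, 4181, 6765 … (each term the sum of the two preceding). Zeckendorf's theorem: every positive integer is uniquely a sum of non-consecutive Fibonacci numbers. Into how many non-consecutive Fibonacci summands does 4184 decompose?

4184 − 4181 = 3
3 − 3 = 0
4184 = 4181 + 3, which has 2 terms.

2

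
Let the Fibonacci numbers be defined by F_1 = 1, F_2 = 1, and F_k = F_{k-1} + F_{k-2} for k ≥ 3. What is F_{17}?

1597

Iterating the recurrence up to F_{10} = 55 and F_{9} = 34:
F_{11} = F_{10} + F_{9} = 55 + 34 = 89
F_{12} = F_{11} + F_{10} = 89 + 55 = 144
F_{13} = F_{12} + F_{11} = 144 + 89 = 233
F_{14} = F_{13} + F_{12} = 233 + 144 = 377
F_{15} = F_{14} + F_{13} = 377 + 233 = 610
F_{16} = F_{15} + F_{14} = 610 + 377 = 987
F_{17} = F_{16} + F_{15} = 987 + 610 = 1597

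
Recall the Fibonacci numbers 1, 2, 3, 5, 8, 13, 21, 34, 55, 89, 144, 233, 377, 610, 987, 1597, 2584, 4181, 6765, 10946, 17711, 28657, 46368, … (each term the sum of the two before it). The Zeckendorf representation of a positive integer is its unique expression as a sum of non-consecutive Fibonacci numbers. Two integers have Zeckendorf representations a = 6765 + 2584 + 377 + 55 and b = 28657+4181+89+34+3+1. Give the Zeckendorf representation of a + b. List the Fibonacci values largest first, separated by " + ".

28657 + 10946 + 2584 + 377 + 144 + 34 + 3 + 1

The two numbers are 9781 and 32965, so their sum is 42746.
subtract 28657 from 42746: 14089 remains
subtract 10946 from 14089: 3143 remains
subtract 2584 from 3143: 559 remains
subtract 377 from 559: 182 remains
subtract 144 from 182: 38 remains
subtract 34 from 38: 4 remains
subtract 3 from 4: 1 remains
subtract 1 from 1: 0 remains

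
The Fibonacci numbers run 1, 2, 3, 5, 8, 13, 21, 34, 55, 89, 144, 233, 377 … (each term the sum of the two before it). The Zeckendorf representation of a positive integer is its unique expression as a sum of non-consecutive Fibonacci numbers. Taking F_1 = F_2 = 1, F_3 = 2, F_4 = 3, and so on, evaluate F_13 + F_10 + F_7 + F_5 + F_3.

308

F_13 + F_10 + F_7 + F_5 + F_3 = 233 + 55 + 13 + 5 + 2 = 308.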